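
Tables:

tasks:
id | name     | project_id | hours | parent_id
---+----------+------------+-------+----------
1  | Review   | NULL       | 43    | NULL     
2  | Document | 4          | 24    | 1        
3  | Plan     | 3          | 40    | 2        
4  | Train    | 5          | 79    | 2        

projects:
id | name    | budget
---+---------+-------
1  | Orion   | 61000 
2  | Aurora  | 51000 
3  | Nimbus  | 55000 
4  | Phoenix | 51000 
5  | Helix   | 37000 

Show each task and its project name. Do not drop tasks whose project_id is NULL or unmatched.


LEFT JOIN keeps every row from tasks (the left table); where project_id has no match in projects, the project columns become NULL. Walk through each task:
  - task 1 (Review): project_id=NULL, no match -> kept with NULL
  - task 2 (Document): project_id=4 -> matches Phoenix
  - task 3 (Plan): project_id=3 -> matches Nimbus
  - task 4 (Train): project_id=5 -> matches Helix
All 4 rows appear; 1 has NULL project.

SQL:
SELECT a.name, b.name AS project
FROM tasks a
LEFT JOIN projects b ON a.project_id = b.id

Result:
name     | project
---------+--------
Review   | NULL   
Document | Phoenix
Plan     | Nimbus 
Train    | Helix  


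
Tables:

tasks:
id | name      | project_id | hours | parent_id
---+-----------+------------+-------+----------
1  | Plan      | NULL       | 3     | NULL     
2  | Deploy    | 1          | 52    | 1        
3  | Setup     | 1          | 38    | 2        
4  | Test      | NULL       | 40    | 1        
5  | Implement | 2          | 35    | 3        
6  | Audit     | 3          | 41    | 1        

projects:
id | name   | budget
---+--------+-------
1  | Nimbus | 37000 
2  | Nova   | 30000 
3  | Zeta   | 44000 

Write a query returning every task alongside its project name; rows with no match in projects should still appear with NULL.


LEFT JOIN keeps every row from tasks (the left table); where project_id has no match in projects, the project columns become NULL. Walk through each task:
  - task 1 (Plan): project_id=NULL, no match -> kept with NULL
  - task 2 (Deploy): project_id=1 -> matches Nimbus
  - task 3 (Setup): project_id=1 -> matches Nimbus
  - task 4 (Test): project_id=NULL, no match -> kept with NULL
  - task 5 (Implement): project_id=2 -> matches Nova
  - task 6 (Audit): project_id=3 -> matches Zeta
All 6 rows appear; 2 have NULL project.

SQL:
SELECT a.name, b.name AS project
FROM tasks a
LEFT JOIN projects b ON a.project_id = b.id

Result:
name      | project
----------+--------
Plan      | NULL   
Deploy    | Nimbus 
Setup     | Nimbus 
Test      | NULL   
Implement | Nova   
Audit     | Zeta   


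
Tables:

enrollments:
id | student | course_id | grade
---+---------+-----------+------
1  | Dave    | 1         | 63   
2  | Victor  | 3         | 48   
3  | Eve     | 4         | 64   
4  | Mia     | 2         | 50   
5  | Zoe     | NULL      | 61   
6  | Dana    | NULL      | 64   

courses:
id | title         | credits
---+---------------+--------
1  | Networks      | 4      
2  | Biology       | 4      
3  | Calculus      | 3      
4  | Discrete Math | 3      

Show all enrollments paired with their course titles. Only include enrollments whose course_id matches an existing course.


INNER JOIN keeps only enrollments rows whose course_id matches an id in courses. Walk through each enrollment:
  - enrollment 1 (Dave): course_id=1 -> matches Networks
  - enrollment 2 (Victor): course_id=3 -> matches Calculus
  - enrollment 3 (Eve): course_id=4 -> matches Discrete Math
  - enrollment 4 (Mia): course_id=2 -> matches Biology
  - enrollment 5 (Zoe): course_id=NULL, no match -> dropped
  - enrollment 6 (Dana): course_id=NULL, no match -> dropped
So 2 of 6 rows are dropped.

SQL:
SELECT a.student, b.title AS course
FROM enrollments a
INNER JOIN courses b ON a.course_id = b.id

Result:
student | course       
--------+--------------
Dave    | Networks     
Victor  | Calculus     
Eve     | Discrete Math
Mia     | Biology      


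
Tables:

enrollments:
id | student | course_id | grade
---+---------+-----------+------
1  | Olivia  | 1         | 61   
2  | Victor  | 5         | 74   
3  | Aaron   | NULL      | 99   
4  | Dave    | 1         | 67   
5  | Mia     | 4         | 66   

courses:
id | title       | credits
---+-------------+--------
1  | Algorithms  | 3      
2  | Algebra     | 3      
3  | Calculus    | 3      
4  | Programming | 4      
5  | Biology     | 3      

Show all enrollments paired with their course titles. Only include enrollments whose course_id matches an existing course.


INNER JOIN keeps only enrollments rows whose course_id matches an id in courses. Walk through each enrollment:
  - enrollment 1 (Olivia): course_id=1 -> matches Algorithms
  - enrollment 2 (Victor): course_id=5 -> matches Biology
  - enrollment 3 (Aaron): course_id=NULL, no match -> dropped
  - enrollment 4 (Dave): course_id=1 -> matches Algorithms
  - enrollment 5 (Mia): course_id=4 -> matches Programming
So 1 of 5 rows is dropped.

SQL:
SELECT a.student, b.title AS course
FROM enrollments a
INNER JOIN courses b ON a.course_id = b.id

Result:
student | course     
--------+------------
Olivia  | Algorithms 
Victor  | Biology    
Dave    | Algorithms 
Mia     | Programming


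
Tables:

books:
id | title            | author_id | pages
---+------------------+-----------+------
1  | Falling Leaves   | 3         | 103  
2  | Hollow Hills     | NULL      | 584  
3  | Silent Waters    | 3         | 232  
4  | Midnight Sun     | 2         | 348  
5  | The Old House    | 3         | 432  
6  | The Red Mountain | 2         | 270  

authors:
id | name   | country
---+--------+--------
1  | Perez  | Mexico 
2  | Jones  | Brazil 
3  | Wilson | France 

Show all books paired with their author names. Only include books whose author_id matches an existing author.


INNER JOIN keeps only books rows whose author_id matches an id in authors. Walk through each book:
  - book 1 (Falling Leaves): author_id=3 -> matches Wilson
  - book 2 (Hollow Hills): author_id=NULL, no match -> dropped
  - book 3 (Silent Waters): author_id=3 -> matches Wilson
  - book 4 (Midnight Sun): author_id=2 -> matches Jones
  - book 5 (The Old House): author_id=3 -> matches Wilson
  - book 6 (The Red Mountain): author_id=2 -> matches Jones
So 1 of 6 rows is dropped.

SQL:
SELECT a.title, b.name AS author
FROM books a
INNER JOIN authors b ON a.author_id = b.id

Result:
title            | author
-----------------+-------
Falling Leaves   | Wilson
Silent Waters    | Wilson
Midnight Sun     | Jones 
The Old House    | Wilson
The Red Mountain | Jones 


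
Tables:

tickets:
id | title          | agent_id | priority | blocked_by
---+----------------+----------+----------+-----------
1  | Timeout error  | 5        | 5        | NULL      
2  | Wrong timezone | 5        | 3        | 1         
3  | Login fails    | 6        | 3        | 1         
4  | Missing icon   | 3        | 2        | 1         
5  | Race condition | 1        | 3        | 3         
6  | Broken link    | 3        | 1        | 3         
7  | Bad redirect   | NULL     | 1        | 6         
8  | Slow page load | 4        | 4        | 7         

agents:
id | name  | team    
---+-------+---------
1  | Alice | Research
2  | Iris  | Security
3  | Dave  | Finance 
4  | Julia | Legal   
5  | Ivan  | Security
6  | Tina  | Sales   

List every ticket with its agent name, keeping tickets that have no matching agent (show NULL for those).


LEFT JOIN keeps every row from tickets (the left table); where agent_id has no match in agents, the agent columns become NULL. Walk through each ticket:
  - ticket 1 (Timeout error): agent_id=5 -> matches Ivan
  - ticket 2 (Wrong timezone): agent_id=5 -> matches Ivan
  - ticket 3 (Login fails): agent_id=6 -> matches Tina
  - ticket 4 (Missing icon): agent_id=3 -> matches Dave
  - ticket 5 (Race condition): agent_id=1 -> matches Alice
  - ticket 6 (Broken link): agent_id=3 -> matches Dave
  - ticket 7 (Bad redirect): agent_id=NULL, no match -> kept with NULL
  - ticket 8 (Slow page load): agent_id=4 -> matches Julia
All 8 rows appear; 1 has NULL agent.

SQL:
SELECT a.title, b.name AS agent
FROM tickets a
LEFT JOIN agents b ON a.agent_id = b.id

Result:
title          | agent
---------------+------
Timeout error  | Ivan 
Wrong timezone | Ivan 
Login fails    | Tina 
Missing icon   | Dave 
Race condition | Alice
Broken link    | Dave 
Bad redirect   | NULL 
Slow page load | Julia


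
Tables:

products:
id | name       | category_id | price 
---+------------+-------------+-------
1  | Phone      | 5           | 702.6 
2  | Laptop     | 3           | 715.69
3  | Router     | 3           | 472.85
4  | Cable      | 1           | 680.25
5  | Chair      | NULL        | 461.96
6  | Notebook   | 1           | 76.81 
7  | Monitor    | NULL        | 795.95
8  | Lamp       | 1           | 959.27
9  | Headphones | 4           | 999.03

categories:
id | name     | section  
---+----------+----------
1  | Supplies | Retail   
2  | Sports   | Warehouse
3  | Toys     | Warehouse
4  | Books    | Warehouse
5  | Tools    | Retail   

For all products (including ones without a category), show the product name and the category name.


LEFT JOIN keeps every row from products (the left table); where category_id has no match in categories, the category columns become NULL. Walk through each product:
  - product 1 (Phone): category_id=5 -> matches Tools
  - product 2 (Laptop): category_id=3 -> matches Toys
  - product 3 (Router): category_id=3 -> matches Toys
  - product 4 (Cable): category_id=1 -> matches Supplies
  - product 5 (Chair): category_id=NULL, no match -> kept with NULL
  - product 6 (Notebook): category_id=1 -> matches Supplies
  - product 7 (Monitor): category_id=NULL, no match -> kept with NULL
  - product 8 (Lamp): category_id=1 -> matches Supplies
  - product 9 (Headphones): category_id=4 -> matches Books
All 9 rows appear; 2 have NULL category.

SQL:
SELECT a.name, b.name AS category
FROM products a
LEFT JOIN categories b ON a.category_id = b.id

Result:
name       | category
-----------+---------
Phone      | Tools   
Laptop     | Toys    
Router     | Toys    
Cable      | Supplies
Chair      | NULL    
Notebook   | Supplies
Monitor    | NULL    
Lamp       | Supplies
Headphones | Books   


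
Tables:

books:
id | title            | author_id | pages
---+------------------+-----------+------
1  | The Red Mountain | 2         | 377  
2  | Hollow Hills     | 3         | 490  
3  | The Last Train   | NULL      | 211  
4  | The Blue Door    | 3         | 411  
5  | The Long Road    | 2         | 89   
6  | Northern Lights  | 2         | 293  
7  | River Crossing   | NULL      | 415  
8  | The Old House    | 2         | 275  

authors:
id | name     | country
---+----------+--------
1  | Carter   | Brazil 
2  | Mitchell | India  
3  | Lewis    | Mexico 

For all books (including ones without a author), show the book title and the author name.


LEFT JOIN keeps every row from books (the left table); where author_id has no match in authors, the author columns become NULL. Walk through each book:
  - book 1 (The Red Mountain): author_id=2 -> matches Mitchell
  - book 2 (Hollow Hills): author_id=3 -> matches Lewis
  - book 3 (The Last Train): author_id=NULL, no match -> kept with NULL
  - book 4 (The Blue Door): author_id=3 -> matches Lewis
  - book 5 (The Long Road): author_id=2 -> matches Mitchell
  - book 6 (Northern Lights): author_id=2 -> matches Mitchell
  - book 7 (River Crossing): author_id=NULL, no match -> kept with NULL
  - book 8 (The Old House): author_id=2 -> matches Mitchell
All 8 rows appear; 2 have NULL author.

SQL:
SELECT a.title, b.name AS author
FROM books a
LEFT JOIN authors b ON a.author_id = b.id

Result:
title            | author  
-----------------+---------
The Red Mountain | Mitchell
Hollow Hills     | Lewis   
The Last Train   | NULL    
The Blue Door    | Lewis   
The Long Road    | Mitchell
Northern Lights  | Mitchell
River Crossing   | NULL    
The Old House    | Mitchell


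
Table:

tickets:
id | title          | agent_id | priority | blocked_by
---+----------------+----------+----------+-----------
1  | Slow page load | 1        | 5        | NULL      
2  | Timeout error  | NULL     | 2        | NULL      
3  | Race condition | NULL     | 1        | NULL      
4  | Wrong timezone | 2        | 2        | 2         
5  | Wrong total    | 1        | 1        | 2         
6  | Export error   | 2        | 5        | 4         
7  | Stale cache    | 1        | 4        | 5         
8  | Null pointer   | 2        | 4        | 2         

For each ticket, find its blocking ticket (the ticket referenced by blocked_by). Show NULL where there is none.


This is a self-join: tickets is joined to a second copy of itself, matching each row's blocked_by to another row's id. Use LEFT JOIN so rows with blocked_by=NULL are kept.
  - ticket 1 (Slow page load): blocked_by=NULL -> NULL
  - ticket 2 (Timeout error): blocked_by=NULL -> NULL
  - ticket 3 (Race condition): blocked_by=NULL -> NULL
  - ticket 4 (Wrong timezone): blocked_by=2 -> Timeout error
  - ticket 5 (Wrong total): blocked_by=2 -> Timeout error
  - ticket 6 (Export error): blocked_by=4 -> Wrong timezone
  - ticket 7 (Stale cache): blocked_by=5 -> Wrong total
  - ticket 8 (Null pointer): blocked_by=2 -> Timeout error

SQL:
SELECT a.title AS item, b.title AS blocked_by
FROM tickets a
LEFT JOIN tickets b ON a.blocked_by = b.id

Result:
item           | blocked_by    
---------------+---------------
Slow page load | NULL          
Timeout error  | NULL          
Race condition | NULL          
Wrong timezone | Timeout error 
Wrong total    | Timeout error 
Export error   | Wrong timezone
Stale cache    | Wrong total   
Null pointer   | Timeout error 


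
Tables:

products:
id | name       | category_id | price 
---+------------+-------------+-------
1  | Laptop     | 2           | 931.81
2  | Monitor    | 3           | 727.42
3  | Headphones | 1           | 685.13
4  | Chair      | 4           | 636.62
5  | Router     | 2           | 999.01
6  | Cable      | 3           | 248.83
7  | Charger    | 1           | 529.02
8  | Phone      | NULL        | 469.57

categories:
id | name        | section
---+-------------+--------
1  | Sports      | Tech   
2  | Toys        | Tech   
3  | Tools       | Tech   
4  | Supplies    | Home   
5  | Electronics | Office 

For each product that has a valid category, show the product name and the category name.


INNER JOIN keeps only products rows whose category_id matches an id in categories. Walk through each product:
  - product 1 (Laptop): category_id=2 -> matches Toys
  - product 2 (Monitor): category_id=3 -> matches Tools
  - product 3 (Headphones): category_id=1 -> matches Sports
  - product 4 (Chair): category_id=4 -> matches Supplies
  - product 5 (Router): category_id=2 -> matches Toys
  - product 6 (Cable): category_id=3 -> matches Tools
  - product 7 (Charger): category_id=1 -> matches Sports
  - product 8 (Phone): category_id=NULL, no match -> dropped
So 1 of 8 rows is dropped.

SQL:
SELECT a.name, b.name AS category
FROM products a
INNER JOIN categories b ON a.category_id = b.id

Result:
name       | category
-----------+---------
Laptop     | Toys    
Monitor    | Tools   
Headphones | Sports  
Chair      | Supplies
Router     | Toys    
Cable      | Tools   
Charger    | Sports  


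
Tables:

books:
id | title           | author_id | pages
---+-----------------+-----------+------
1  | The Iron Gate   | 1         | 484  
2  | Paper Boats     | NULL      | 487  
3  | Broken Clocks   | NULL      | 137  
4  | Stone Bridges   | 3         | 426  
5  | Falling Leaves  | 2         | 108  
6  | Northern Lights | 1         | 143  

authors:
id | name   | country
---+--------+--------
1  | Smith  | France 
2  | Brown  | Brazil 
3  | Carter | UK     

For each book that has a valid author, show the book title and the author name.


INNER JOIN keeps only books rows whose author_id matches an id in authors. Walk through each book:
  - book 1 (The Iron Gate): author_id=1 -> matches Smith
  - book 2 (Paper Boats): author_id=NULL, no match -> dropped
  - book 3 (Broken Clocks): author_id=NULL, no match -> dropped
  - book 4 (Stone Bridges): author_id=3 -> matches Carter
  - book 5 (Falling Leaves): author_id=2 -> matches Brown
  - book 6 (Northern Lights): author_id=1 -> matches Smith
So 2 of 6 rows are dropped.

SQL:
SELECT a.title, b.name AS author
FROM books a
INNER JOIN authors b ON a.author_id = b.id

Result:
title           | author
----------------+-------
The Iron Gate   | Smith 
Stone Bridges   | Carter
Falling Leaves  | Brown 
Northern Lights | Smith 


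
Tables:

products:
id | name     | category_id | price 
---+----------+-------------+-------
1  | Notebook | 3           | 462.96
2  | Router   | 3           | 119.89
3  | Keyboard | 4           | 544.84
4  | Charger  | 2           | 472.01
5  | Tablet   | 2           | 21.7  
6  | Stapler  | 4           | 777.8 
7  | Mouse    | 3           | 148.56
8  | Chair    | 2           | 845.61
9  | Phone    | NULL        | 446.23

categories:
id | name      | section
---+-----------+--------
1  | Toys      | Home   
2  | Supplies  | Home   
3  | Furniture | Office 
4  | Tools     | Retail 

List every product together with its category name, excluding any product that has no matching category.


INNER JOIN keeps only products rows whose category_id matches an id in categories. Walk through each product:
  - product 1 (Notebook): category_id=3 -> matches Furniture
  - product 2 (Router): category_id=3 -> matches Furniture
  - product 3 (Keyboard): category_id=4 -> matches Tools
  - product 4 (Charger): category_id=2 -> matches Supplies
  - product 5 (Tablet): category_id=2 -> matches Supplies
  - product 6 (Stapler): category_id=4 -> matches Tools
  - product 7 (Mouse): category_id=3 -> matches Furniture
  - product 8 (Chair): category_id=2 -> matches Supplies
  - product 9 (Phone): category_id=NULL, no match -> dropped
So 1 of 9 rows is dropped.

SQL:
SELECT a.name, b.name AS category
FROM products a
INNER JOIN categories b ON a.category_id = b.id

Result:
name     | category 
---------+----------
Notebook | Furniture
Router   | Furniture
Keyboard | Tools    
Charger  | Supplies 
Tablet   | Supplies 
Stapler  | Tools    
Mouse    | Furniture
Chair    | Supplies 


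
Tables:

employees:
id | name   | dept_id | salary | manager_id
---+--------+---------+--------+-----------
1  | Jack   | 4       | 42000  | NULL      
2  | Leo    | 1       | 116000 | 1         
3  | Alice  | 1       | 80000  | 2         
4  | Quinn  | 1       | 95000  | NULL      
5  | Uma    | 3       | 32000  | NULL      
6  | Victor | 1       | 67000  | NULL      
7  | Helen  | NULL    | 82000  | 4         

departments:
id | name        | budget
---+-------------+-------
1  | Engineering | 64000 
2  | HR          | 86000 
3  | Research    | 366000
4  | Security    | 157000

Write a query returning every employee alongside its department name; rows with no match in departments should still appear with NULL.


LEFT JOIN keeps every row from employees (the left table); where dept_id has no match in departments, the department columns become NULL. Walk through each employee:
  - employee 1 (Jack): dept_id=4 -> matches Security
  - employee 2 (Leo): dept_id=1 -> matches Engineering
  - employee 3 (Alice): dept_id=1 -> matches Engineering
  - employee 4 (Quinn): dept_id=1 -> matches Engineering
  - employee 5 (Uma): dept_id=3 -> matches Research
  - employee 6 (Victor): dept_id=1 -> matches Engineering
  - employee 7 (Helen): dept_id=NULL, no match -> kept with NULL
All 7 rows appear; 1 has NULL department.

SQL:
SELECT a.name, b.name AS department
FROM employees a
LEFT JOIN departments b ON a.dept_id = b.id

Result:
name   | department 
-------+------------
Jack   | Security   
Leo    | Engineering
Alice  | Engineering
Quinn  | Engineering
Uma    | Research   
Victor | Engineering
Helen  | NULL       


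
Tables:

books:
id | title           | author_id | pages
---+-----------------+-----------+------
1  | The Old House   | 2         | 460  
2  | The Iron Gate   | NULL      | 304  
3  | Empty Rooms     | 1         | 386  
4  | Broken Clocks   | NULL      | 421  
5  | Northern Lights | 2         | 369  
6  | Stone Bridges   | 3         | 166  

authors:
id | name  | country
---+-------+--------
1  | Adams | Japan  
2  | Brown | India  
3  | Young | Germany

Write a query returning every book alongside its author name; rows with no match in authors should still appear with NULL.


LEFT JOIN keeps every row from books (the left table); where author_id has no match in authors, the author columns become NULL. Walk through each book:
  - book 1 (The Old House): author_id=2 -> matches Brown
  - book 2 (The Iron Gate): author_id=NULL, no match -> kept with NULL
  - book 3 (Empty Rooms): author_id=1 -> matches Adams
  - book 4 (Broken Clocks): author_id=NULL, no match -> kept with NULL
  - book 5 (Northern Lights): author_id=2 -> matches Brown
  - book 6 (Stone Bridges): author_id=3 -> matches Young
All 6 rows appear; 2 have NULL author.

SQL:
SELECT a.title, b.name AS author
FROM books a
LEFT JOIN authors b ON a.author_id = b.id

Result:
title           | author
----------------+-------
The Old House   | Brown 
The Iron Gate   | NULL  
Empty Rooms     | Adams 
Broken Clocks   | NULL  
Northern Lights | Brown 
Stone Bridges   | Young 


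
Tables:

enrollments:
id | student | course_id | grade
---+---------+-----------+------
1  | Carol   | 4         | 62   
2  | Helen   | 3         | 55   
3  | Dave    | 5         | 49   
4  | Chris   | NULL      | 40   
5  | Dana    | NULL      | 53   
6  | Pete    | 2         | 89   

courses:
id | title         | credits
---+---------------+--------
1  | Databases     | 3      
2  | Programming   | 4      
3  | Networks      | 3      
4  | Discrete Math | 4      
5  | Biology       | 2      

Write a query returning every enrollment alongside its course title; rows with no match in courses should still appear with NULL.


LEFT JOIN keeps every row from enrollments (the left table); where course_id has no match in courses, the course columns become NULL. Walk through each enrollment:
  - enrollment 1 (Carol): course_id=4 -> matches Discrete Math
  - enrollment 2 (Helen): course_id=3 -> matches Networks
  - enrollment 3 (Dave): course_id=5 -> matches Biology
  - enrollment 4 (Chris): course_id=NULL, no match -> kept with NULL
  - enrollment 5 (Dana): course_id=NULL, no match -> kept with NULL
  - enrollment 6 (Pete): course_id=2 -> matches Programming
All 6 rows appear; 2 have NULL course.

SQL:
SELECT a.student, b.title AS course
FROM enrollments a
LEFT JOIN courses b ON a.course_id = b.id

Result:
student | course       
--------+--------------
Carol   | Discrete Math
Helen   | Networks     
Dave    | Biology      
Chris   | NULL         
Dana    | NULL         
Pete    | Programming  


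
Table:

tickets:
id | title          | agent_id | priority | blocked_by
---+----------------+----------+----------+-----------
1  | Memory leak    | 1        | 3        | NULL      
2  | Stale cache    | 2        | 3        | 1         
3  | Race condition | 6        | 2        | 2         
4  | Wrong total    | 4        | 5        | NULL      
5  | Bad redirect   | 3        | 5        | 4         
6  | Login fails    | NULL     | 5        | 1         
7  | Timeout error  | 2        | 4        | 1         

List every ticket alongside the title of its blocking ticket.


This is a self-join: tickets is joined to a second copy of itself, matching each row's blocked_by to another row's id. Use LEFT JOIN so rows with blocked_by=NULL are kept.
  - ticket 1 (Memory leak): blocked_by=NULL -> NULL
  - ticket 2 (Stale cache): blocked_by=1 -> Memory leak
  - ticket 3 (Race condition): blocked_by=2 -> Stale cache
  - ticket 4 (Wrong total): blocked_by=NULL -> NULL
  - ticket 5 (Bad redirect): blocked_by=4 -> Wrong total
  - ticket 6 (Login fails): blocked_by=1 -> Memory leak
  - ticket 7 (Timeout error): blocked_by=1 -> Memory leak

SQL:
SELECT a.title AS item, b.title AS blocked_by
FROM tickets a
LEFT JOIN tickets b ON a.blocked_by = b.id

Result:
item           | blocked_by 
---------------+------------
Memory leak    | NULL       
Stale cache    | Memory leak
Race condition | Stale cache
Wrong total    | NULL       
Bad redirect   | Wrong total
Login fails    | Memory leak
Timeout error  | Memory leak


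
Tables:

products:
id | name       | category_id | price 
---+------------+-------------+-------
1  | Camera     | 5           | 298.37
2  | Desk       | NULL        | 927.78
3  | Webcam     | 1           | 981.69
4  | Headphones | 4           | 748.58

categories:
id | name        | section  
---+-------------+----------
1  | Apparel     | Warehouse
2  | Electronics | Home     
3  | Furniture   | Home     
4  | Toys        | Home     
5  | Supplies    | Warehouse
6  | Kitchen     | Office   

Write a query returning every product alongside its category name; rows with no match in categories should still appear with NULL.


LEFT JOIN keeps every row from products (the left table); where category_id has no match in categories, the category columns become NULL. Walk through each product:
  - product 1 (Camera): category_id=5 -> matches Supplies
  - product 2 (Desk): category_id=NULL, no match -> kept with NULL
  - product 3 (Webcam): category_id=1 -> matches Apparel
  - product 4 (Headphones): category_id=4 -> matches Toys
All 4 rows appear; 1 has NULL category.

SQL:
SELECT a.name, b.name AS category
FROM products a
LEFT JOIN categories b ON a.category_id = b.id

Result:
name       | category
-----------+---------
Camera     | Supplies
Desk       | NULL    
Webcam     | Apparel 
Headphones | Toys    


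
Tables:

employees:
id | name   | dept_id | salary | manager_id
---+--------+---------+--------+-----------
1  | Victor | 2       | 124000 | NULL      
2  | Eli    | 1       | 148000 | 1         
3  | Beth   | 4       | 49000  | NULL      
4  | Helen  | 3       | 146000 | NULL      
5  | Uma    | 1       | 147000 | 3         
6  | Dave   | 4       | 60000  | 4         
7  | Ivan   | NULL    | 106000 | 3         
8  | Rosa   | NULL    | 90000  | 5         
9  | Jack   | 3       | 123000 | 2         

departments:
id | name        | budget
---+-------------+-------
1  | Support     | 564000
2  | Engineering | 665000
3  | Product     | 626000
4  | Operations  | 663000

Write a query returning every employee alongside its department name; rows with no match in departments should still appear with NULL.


LEFT JOIN keeps every row from employees (the left table); where dept_id has no match in departments, the department columns become NULL. Walk through each employee:
  - employee 1 (Victor): dept_id=2 -> matches Engineering
  - employee 2 (Eli): dept_id=1 -> matches Support
  - employee 3 (Beth): dept_id=4 -> matches Operations
  - employee 4 (Helen): dept_id=3 -> matches Product
  - employee 5 (Uma): dept_id=1 -> matches Support
  - employee 6 (Dave): dept_id=4 -> matches Operations
  - employee 7 (Ivan): dept_id=NULL, no match -> kept with NULL
  - employee 8 (Rosa): dept_id=NULL, no match -> kept with NULL
  - employee 9 (Jack): dept_id=3 -> matches Product
All 9 rows appear; 2 have NULL department.

SQL:
SELECT a.name, b.name AS department
FROM employees a
LEFT JOIN departments b ON a.dept_id = b.id

Result:
name   | department 
-------+------------
Victor | Engineering
Eli    | Support    
Beth   | Operations 
Helen  | Product    
Uma    | Support    
Dave   | Operations 
Ivan   | NULL       
Rosa   | NULL       
Jack   | Product    


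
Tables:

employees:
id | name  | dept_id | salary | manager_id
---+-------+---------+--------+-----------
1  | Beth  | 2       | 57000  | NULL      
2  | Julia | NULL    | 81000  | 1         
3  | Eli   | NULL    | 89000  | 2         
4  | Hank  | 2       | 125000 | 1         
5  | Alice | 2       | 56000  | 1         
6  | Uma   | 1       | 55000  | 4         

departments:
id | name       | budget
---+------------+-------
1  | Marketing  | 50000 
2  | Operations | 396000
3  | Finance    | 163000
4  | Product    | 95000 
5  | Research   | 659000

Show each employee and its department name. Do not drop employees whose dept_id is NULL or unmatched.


LEFT JOIN keeps every row from employees (the left table); where dept_id has no match in departments, the department columns become NULL. Walk through each employee:
  - employee 1 (Beth): dept_id=2 -> matches Operations
  - employee 2 (Julia): dept_id=NULL, no match -> kept with NULL
  - employee 3 (Eli): dept_id=NULL, no match -> kept with NULL
  - employee 4 (Hank): dept_id=2 -> matches Operations
  - employee 5 (Alice): dept_id=2 -> matches Operations
  - employee 6 (Uma): dept_id=1 -> matches Marketing
All 6 rows appear; 2 have NULL department.

SQL:
SELECT a.name, b.name AS department
FROM employees a
LEFT JOIN departments b ON a.dept_id = b.id

Result:
name  | department
------+-----------
Beth  | Operations
Julia | NULL      
Eli   | NULL      
Hank  | Operations
Alice | Operations
Uma   | Marketing 


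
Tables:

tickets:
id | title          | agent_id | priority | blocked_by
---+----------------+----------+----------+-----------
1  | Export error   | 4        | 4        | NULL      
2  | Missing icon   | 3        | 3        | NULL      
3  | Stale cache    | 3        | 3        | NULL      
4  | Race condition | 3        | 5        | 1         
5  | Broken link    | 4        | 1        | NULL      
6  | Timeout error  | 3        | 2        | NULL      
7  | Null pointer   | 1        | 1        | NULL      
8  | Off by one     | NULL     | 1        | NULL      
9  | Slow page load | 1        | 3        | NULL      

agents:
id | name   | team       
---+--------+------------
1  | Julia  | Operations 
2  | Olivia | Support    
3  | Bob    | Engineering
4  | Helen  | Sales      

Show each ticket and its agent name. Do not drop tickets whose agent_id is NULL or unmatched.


LEFT JOIN keeps every row from tickets (the left table); where agent_id has no match in agents, the agent columns become NULL. Walk through each ticket:
  - ticket 1 (Export error): agent_id=4 -> matches Helen
  - ticket 2 (Missing icon): agent_id=3 -> matches Bob
  - ticket 3 (Stale cache): agent_id=3 -> matches Bob
  - ticket 4 (Race condition): agent_id=3 -> matches Bob
  - ticket 5 (Broken link): agent_id=4 -> matches Helen
  - ticket 6 (Timeout error): agent_id=3 -> matches Bob
  - ticket 7 (Null pointer): agent_id=1 -> matches Julia
  - ticket 8 (Off by one): agent_id=NULL, no match -> kept with NULL
  - ticket 9 (Slow page load): agent_id=1 -> matches Julia
All 9 rows appear; 1 has NULL agent.

SQL:
SELECT a.title, b.name AS agent
FROM tickets a
LEFT JOIN agents b ON a.agent_id = b.id

Result:
title          | agent
---------------+------
Export error   | Helen
Missing icon   | Bob  
Stale cache    | Bob  
Race condition | Bob  
Broken link    | Helen
Timeout error  | Bob  
Null pointer   | Julia
Off by one     | NULL 
Slow page load | Julia


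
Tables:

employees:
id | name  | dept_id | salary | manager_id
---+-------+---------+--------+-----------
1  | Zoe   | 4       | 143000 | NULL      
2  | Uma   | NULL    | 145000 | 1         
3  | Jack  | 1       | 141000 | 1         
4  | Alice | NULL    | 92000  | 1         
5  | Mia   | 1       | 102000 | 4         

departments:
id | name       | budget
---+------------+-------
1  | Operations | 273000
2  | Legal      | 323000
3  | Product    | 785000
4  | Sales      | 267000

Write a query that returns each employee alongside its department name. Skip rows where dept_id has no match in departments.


INNER JOIN keeps only employees rows whose dept_id matches an id in departments. Walk through each employee:
  - employee 1 (Zoe): dept_id=4 -> matches Sales
  - employee 2 (Uma): dept_id=NULL, no match -> dropped
  - employee 3 (Jack): dept_id=1 -> matches Operations
  - employee 4 (Alice): dept_id=NULL, no match -> dropped
  - employee 5 (Mia): dept_id=1 -> matches Operations
So 2 of 5 rows are dropped.

SQL:
SELECT a.name, b.name AS department
FROM employees a
INNER JOIN departments b ON a.dept_id = b.id

Result:
name | department
-----+-----------
Zoe  | Sales     
Jack | Operations
Mia  | Operations


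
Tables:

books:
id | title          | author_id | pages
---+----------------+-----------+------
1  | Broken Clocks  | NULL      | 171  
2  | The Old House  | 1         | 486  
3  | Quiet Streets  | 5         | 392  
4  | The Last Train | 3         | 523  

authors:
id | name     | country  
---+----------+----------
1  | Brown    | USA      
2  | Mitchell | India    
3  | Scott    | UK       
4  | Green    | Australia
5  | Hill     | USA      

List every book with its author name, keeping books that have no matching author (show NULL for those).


LEFT JOIN keeps every row from books (the left table); where author_id has no match in authors, the author columns become NULL. Walk through each book:
  - book 1 (Broken Clocks): author_id=NULL, no match -> kept with NULL
  - book 2 (The Old House): author_id=1 -> matches Brown
  - book 3 (Quiet Streets): author_id=5 -> matches Hill
  - book 4 (The Last Train): author_id=3 -> matches Scott
All 4 rows appear; 1 has NULL author.

SQL:
SELECT a.title, b.name AS author
FROM books a
LEFT JOIN authors b ON a.author_id = b.id

Result:
title          | author
---------------+-------
Broken Clocks  | NULL  
The Old House  | Brown 
Quiet Streets  | Hill  
The Last Train | Scott 


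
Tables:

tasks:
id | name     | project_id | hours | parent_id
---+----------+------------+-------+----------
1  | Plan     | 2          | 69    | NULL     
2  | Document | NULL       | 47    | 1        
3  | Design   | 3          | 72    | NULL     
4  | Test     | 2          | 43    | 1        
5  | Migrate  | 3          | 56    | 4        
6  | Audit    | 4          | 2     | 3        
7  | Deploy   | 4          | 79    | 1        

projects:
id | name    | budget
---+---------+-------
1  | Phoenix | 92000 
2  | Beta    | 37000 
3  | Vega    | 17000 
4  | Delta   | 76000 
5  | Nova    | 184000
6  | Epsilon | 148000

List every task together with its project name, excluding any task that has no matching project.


INNER JOIN keeps only tasks rows whose project_id matches an id in projects. Walk through each task:
  - task 1 (Plan): project_id=2 -> matches Beta
  - task 2 (Document): project_id=NULL, no match -> dropped
  - task 3 (Design): project_id=3 -> matches Vega
  - task 4 (Test): project_id=2 -> matches Beta
  - task 5 (Migrate): project_id=3 -> matches Vega
  - task 6 (Audit): project_id=4 -> matches Delta
  - task 7 (Deploy): project_id=4 -> matches Delta
So 1 of 7 rows is dropped.

SQL:
SELECT a.name, b.name AS project
FROM tasks a
INNER JOIN projects b ON a.project_id = b.id

Result:
name    | project
--------+--------
Plan    | Beta   
Design  | Vega   
Test    | Beta   
Migrate | Vega   
Audit   | Delta  
Deploy  | Delta  


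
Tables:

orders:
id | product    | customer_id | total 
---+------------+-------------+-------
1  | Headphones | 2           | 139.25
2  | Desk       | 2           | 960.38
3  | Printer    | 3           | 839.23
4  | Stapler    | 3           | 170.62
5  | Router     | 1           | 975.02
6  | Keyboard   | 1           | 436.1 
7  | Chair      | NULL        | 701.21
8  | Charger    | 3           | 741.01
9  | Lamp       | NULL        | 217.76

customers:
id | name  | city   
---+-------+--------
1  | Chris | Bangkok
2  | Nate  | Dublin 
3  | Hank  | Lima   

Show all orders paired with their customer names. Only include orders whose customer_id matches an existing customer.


INNER JOIN keeps only orders rows whose customer_id matches an id in customers. Walk through each order:
  - order 1 (Headphones): customer_id=2 -> matches Nate
  - order 2 (Desk): customer_id=2 -> matches Nate
  - order 3 (Printer): customer_id=3 -> matches Hank
  - order 4 (Stapler): customer_id=3 -> matches Hank
  - order 5 (Router): customer_id=1 -> matches Chris
  - order 6 (Keyboard): customer_id=1 -> matches Chris
  - order 7 (Chair): customer_id=NULL, no match -> dropped
  - order 8 (Charger): customer_id=3 -> matches Hank
  - order 9 (Lamp): customer_id=NULL, no match -> dropped
So 2 of 9 rows are dropped.

SQL:
SELECT a.product, b.name AS customer
FROM orders a
INNER JOIN customers b ON a.customer_id = b.id

Result:
product    | customer
-----------+---------
Headphones | Nate    
Desk       | Nate    
Printer    | Hank    
Stapler    | Hank    
Router     | Chris   
Keyboard   | Chris   
Charger    | Hank    


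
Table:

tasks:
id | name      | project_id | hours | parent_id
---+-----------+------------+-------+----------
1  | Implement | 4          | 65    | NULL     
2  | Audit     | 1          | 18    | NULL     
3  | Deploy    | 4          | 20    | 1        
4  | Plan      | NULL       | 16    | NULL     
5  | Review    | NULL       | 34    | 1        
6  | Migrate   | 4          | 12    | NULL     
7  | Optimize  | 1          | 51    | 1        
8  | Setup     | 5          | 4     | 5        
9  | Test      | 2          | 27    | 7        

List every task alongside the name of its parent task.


This is a self-join: tasks is joined to a second copy of itself, matching each row's parent_id to another row's id. Use LEFT JOIN so rows with parent_id=NULL are kept.
  - task 1 (Implement): parent_id=NULL -> NULL
  - task 2 (Audit): parent_id=NULL -> NULL
  - task 3 (Deploy): parent_id=1 -> Implement
  - task 4 (Plan): parent_id=NULL -> NULL
  - task 5 (Review): parent_id=1 -> Implement
  - task 6 (Migrate): parent_id=NULL -> NULL
  - task 7 (Optimize): parent_id=1 -> Implement
  - task 8 (Setup): parent_id=5 -> Review
  - task 9 (Test): parent_id=7 -> Optimize

SQL:
SELECT a.name AS item, b.name AS parent
FROM tasks a
LEFT JOIN tasks b ON a.parent_id = b.id

Result:
item      | parent   
----------+----------
Implement | NULL     
Audit     | NULL     
Deploy    | Implement
Plan      | NULL     
Review    | Implement
Migrate   | NULL     
Optimize  | Implement
Setup     | Review   
Test      | Optimize 


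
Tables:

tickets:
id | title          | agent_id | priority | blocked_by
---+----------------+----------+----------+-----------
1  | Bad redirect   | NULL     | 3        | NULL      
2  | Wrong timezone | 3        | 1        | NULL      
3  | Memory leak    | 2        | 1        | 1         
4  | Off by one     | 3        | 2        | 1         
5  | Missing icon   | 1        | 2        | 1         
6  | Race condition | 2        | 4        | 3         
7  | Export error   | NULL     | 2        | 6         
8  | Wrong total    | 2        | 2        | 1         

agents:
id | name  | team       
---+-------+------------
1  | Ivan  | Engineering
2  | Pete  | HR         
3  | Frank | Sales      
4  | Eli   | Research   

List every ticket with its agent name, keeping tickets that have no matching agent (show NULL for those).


LEFT JOIN keeps every row from tickets (the left table); where agent_id has no match in agents, the agent columns become NULL. Walk through each ticket:
  - ticket 1 (Bad redirect): agent_id=NULL, no match -> kept with NULL
  - ticket 2 (Wrong timezone): agent_id=3 -> matches Frank
  - ticket 3 (Memory leak): agent_id=2 -> matches Pete
  - ticket 4 (Off by one): agent_id=3 -> matches Frank
  - ticket 5 (Missing icon): agent_id=1 -> matches Ivan
  - ticket 6 (Race condition): agent_id=2 -> matches Pete
  - ticket 7 (Export error): agent_id=NULL, no match -> kept with NULL
  - ticket 8 (Wrong total): agent_id=2 -> matches Pete
All 8 rows appear; 2 have NULL agent.

SQL:
SELECT a.title, b.name AS agent
FROM tickets a
LEFT JOIN agents b ON a.agent_id = b.id

Result:
title          | agent
---------------+------
Bad redirect   | NULL 
Wrong timezone | Frank
Memory leak    | Pete 
Off by one     | Frank
Missing icon   | Ivan 
Race condition | Pete 
Export error   | NULL 
Wrong total    | Pete 


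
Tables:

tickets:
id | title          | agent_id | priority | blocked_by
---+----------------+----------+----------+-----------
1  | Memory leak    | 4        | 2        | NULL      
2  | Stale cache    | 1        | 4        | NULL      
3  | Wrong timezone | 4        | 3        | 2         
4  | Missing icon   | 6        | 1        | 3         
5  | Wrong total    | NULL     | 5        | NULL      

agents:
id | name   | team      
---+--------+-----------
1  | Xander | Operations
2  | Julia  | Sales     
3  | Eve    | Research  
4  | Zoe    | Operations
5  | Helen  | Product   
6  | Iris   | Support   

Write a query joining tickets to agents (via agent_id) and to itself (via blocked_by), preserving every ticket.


Two LEFT JOINs from the same base table tickets: one to agents via agent_id, one to tickets itself via blocked_by. Both are LEFT so every ticket is preserved.
Match against agents:
  - ticket 1 (Memory leak): agent_id=4 -> matches Zoe
  - ticket 2 (Stale cache): agent_id=1 -> matches Xander
  - ticket 3 (Wrong timezone): agent_id=4 -> matches Zoe
  - ticket 4 (Missing icon): agent_id=6 -> matches Iris
  - ticket 5 (Wrong total): agent_id=NULL, no match -> kept with NULL
Match against tickets (self):
  - ticket 1 (Memory leak): blocked_by=NULL -> NULL
  - ticket 2 (Stale cache): blocked_by=NULL -> NULL
  - ticket 3 (Wrong timezone): blocked_by=2 -> Stale cache
  - ticket 4 (Missing icon): blocked_by=3 -> Wrong timezone
  - ticket 5 (Wrong total): blocked_by=NULL -> NULL

SQL:
SELECT a.title, b.name AS agent, c.title AS blocked_by
FROM tickets a
LEFT JOIN agents b ON a.agent_id = b.id
LEFT JOIN tickets c ON a.blocked_by = c.id

Result:
title          | agent  | blocked_by    
---------------+--------+---------------
Memory leak    | Zoe    | NULL          
Stale cache    | Xander | NULL          
Wrong timezone | Zoe    | Stale cache   
Missing icon   | Iris   | Wrong timezone
Wrong total    | NULL   | NULL          
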